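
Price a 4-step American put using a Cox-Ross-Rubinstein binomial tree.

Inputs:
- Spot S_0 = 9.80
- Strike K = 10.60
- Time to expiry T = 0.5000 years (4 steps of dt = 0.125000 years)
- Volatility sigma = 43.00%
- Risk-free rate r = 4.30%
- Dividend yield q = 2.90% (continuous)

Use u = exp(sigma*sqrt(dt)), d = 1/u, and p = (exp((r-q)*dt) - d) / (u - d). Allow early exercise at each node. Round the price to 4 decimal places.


dt = T/N = 0.125000
u = exp(sigma*sqrt(dt)) = 1.164193; d = 1/u = 0.858964
p = (exp((r-q)*dt) - d) / (u - d) = 0.467804
Discount per step: exp(-r*dt) = 0.994639
Stock lattice S(k, i) with i counting down-moves:
  k=0: S(0,0) = 9.8000
  k=1: S(1,0) = 11.4091; S(1,1) = 8.4178
  k=2: S(2,0) = 13.2824; S(2,1) = 9.8000; S(2,2) = 7.2306
  k=3: S(3,0) = 15.4633; S(3,1) = 11.4091; S(3,2) = 8.4178; S(3,3) = 6.2109
  k=4: S(4,0) = 18.0022; S(4,1) = 13.2824; S(4,2) = 9.8000; S(4,3) = 7.2306; S(4,4) = 5.3349
Terminal payoffs V(N, i) = max(K - S_T, 0):
  V(4,0) = 0.000000; V(4,1) = 0.000000; V(4,2) = 0.800000; V(4,3) = 3.369368; V(4,4) = 5.265098
Backward induction: V(k, i) = exp(-r*dt) * [p * V(k+1, i) + (1-p) * V(k+1, i+1)]; then take max(V_cont, immediate exercise) for American.
  V(3,0) = exp(-r*dt) * [p*0.000000 + (1-p)*0.000000] = 0.000000; exercise = 0.000000; V(3,0) = max -> 0.000000
  V(3,1) = exp(-r*dt) * [p*0.000000 + (1-p)*0.800000] = 0.423474; exercise = 0.000000; V(3,1) = max -> 0.423474
  V(3,2) = exp(-r*dt) * [p*0.800000 + (1-p)*3.369368] = 2.155788; exercise = 2.182150; V(3,2) = max -> 2.182150
  V(3,3) = exp(-r*dt) * [p*3.369368 + (1-p)*5.265098] = 4.354797; exercise = 4.389145; V(3,3) = max -> 4.389145
  V(2,0) = exp(-r*dt) * [p*0.000000 + (1-p)*0.423474] = 0.224163; exercise = 0.000000; V(2,0) = max -> 0.224163
  V(2,1) = exp(-r*dt) * [p*0.423474 + (1-p)*2.182150] = 1.352146; exercise = 0.800000; V(2,1) = max -> 1.352146
  V(2,2) = exp(-r*dt) * [p*2.182150 + (1-p)*4.389145] = 3.338709; exercise = 3.369368; V(2,2) = max -> 3.369368
  V(1,0) = exp(-r*dt) * [p*0.224163 + (1-p)*1.352146] = 0.820051; exercise = 0.000000; V(1,0) = max -> 0.820051
  V(1,1) = exp(-r*dt) * [p*1.352146 + (1-p)*3.369368] = 2.412699; exercise = 2.182150; V(1,1) = max -> 2.412699
  V(0,0) = exp(-r*dt) * [p*0.820051 + (1-p)*2.412699] = 1.658712; exercise = 0.800000; V(0,0) = max -> 1.658712

Answer: Price = V(0,0) = 1.6587


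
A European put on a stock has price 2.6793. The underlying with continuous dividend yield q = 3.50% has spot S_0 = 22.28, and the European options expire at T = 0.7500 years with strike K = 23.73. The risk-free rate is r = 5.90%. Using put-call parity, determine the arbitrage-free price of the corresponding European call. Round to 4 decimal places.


Put-call parity: C - P = S_0 * exp(-qT) - K * exp(-rT).
S_0 * exp(-qT) = 22.2800 * 0.97409154 = 21.70275943
K * exp(-rT) = 23.7300 * 0.95671475 = 22.70284099
C = P + S*exp(-qT) - K*exp(-rT)
C = 2.6793 + 21.70275943 - 22.70284099 = 1.6792

Answer: Call price = 1.6792


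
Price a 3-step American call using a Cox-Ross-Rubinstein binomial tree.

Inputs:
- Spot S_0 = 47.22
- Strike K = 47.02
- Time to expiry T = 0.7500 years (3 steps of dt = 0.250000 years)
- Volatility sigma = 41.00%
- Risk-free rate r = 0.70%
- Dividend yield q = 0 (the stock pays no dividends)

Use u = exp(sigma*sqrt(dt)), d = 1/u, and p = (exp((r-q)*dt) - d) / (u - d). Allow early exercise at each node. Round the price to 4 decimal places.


Answer: Price = V(0,0) = 7.4004

Derivation:
dt = T/N = 0.250000
u = exp(sigma*sqrt(dt)) = 1.227525; d = 1/u = 0.814647
p = (exp((r-q)*dt) - d) / (u - d) = 0.453171
Discount per step: exp(-r*dt) = 0.998252
Stock lattice S(k, i) with i counting down-moves:
  k=0: S(0,0) = 47.2200
  k=1: S(1,0) = 57.9637; S(1,1) = 38.4676
  k=2: S(2,0) = 71.1519; S(2,1) = 47.2200; S(2,2) = 31.3376
  k=3: S(3,0) = 87.3408; S(3,1) = 57.9637; S(3,2) = 38.4676; S(3,3) = 25.5291
Terminal payoffs V(N, i) = max(S_T - K, 0):
  V(3,0) = 40.320785; V(3,1) = 10.943734; V(3,2) = 0.000000; V(3,3) = 0.000000
Backward induction: V(k, i) = exp(-r*dt) * [p * V(k+1, i) + (1-p) * V(k+1, i+1)]; then take max(V_cont, immediate exercise) for American.
  V(2,0) = exp(-r*dt) * [p*40.320785 + (1-p)*10.943734] = 24.214149; exercise = 24.131936; V(2,0) = max -> 24.214149
  V(2,1) = exp(-r*dt) * [p*10.943734 + (1-p)*0.000000] = 4.950711; exercise = 0.200000; V(2,1) = max -> 4.950711
  V(2,2) = exp(-r*dt) * [p*0.000000 + (1-p)*0.000000] = 0.000000; exercise = 0.000000; V(2,2) = max -> 0.000000
  V(1,0) = exp(-r*dt) * [p*24.214149 + (1-p)*4.950711] = 13.656423; exercise = 10.943734; V(1,0) = max -> 13.656423
  V(1,1) = exp(-r*dt) * [p*4.950711 + (1-p)*0.000000] = 2.239596; exercise = 0.000000; V(1,1) = max -> 2.239596
  V(0,0) = exp(-r*dt) * [p*13.656423 + (1-p)*2.239596] = 7.400408; exercise = 0.200000; V(0,0) = max -> 7.400408


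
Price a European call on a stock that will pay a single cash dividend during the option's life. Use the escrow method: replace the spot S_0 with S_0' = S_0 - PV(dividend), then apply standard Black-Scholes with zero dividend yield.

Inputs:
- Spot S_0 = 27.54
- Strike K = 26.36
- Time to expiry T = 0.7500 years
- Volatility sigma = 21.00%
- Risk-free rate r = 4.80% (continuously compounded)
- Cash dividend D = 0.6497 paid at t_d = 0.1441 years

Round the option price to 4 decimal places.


PV(D) = D * exp(-r * t_d) = 0.6497 * 0.99310707 = 0.64522166
S_0' = S_0 - PV(D) = 27.5400 - 0.64522166 = 26.89477834
d1 = (ln(S_0'/K) + (r + sigma^2/2)*T) / (sigma*sqrt(T)) = 0.39931713
d2 = d1 - sigma*sqrt(T) = 0.21745180
exp(-rT) = 0.96464029
N(d1) = 0.65517023; N(d2) = 0.58607187
C = S_0' * N(d1) - K * exp(-rT) * N(d2) = 26.89477834 * 0.65517023 - 26.3600 * 0.96464029 * 0.58607187 = 2.7181

Answer: Price = 2.7181


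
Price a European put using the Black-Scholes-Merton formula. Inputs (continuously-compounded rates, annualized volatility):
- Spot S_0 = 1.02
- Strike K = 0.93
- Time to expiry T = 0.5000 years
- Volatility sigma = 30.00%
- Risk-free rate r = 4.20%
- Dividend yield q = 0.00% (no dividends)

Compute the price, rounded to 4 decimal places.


d1 = (ln(S/K) + (r - q + 0.5*sigma^2) * T) / (sigma * sqrt(T)) = 0.64051297
d2 = d1 - sigma * sqrt(T) = 0.42838094
exp(-rT) = 0.97921896; exp(-qT) = 1.00000000
P = K * exp(-rT) * N(-d2) - S_0 * exp(-qT) * N(-d1)
N(-d1) = 0.26091958; N(-d2) = 0.33418690
P = 0.9300 * 0.97921896 * 0.33418690 - 1.0200 * 1.00000000 * 0.26091958 = 0.0382

Answer: Price = 0.0382


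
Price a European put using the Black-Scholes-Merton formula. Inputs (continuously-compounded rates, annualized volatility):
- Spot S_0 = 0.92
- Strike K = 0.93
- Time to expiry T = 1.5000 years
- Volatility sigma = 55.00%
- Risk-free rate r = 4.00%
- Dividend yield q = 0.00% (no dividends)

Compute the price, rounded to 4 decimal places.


d1 = (ln(S/K) + (r - q + 0.5*sigma^2) * T) / (sigma * sqrt(T)) = 0.40982796
d2 = d1 - sigma * sqrt(T) = -0.26378171
exp(-rT) = 0.94176453; exp(-qT) = 1.00000000
P = K * exp(-rT) * N(-d2) - S_0 * exp(-qT) * N(-d1)
N(-d1) = 0.34096608; N(-d2) = 0.60402594
P = 0.9300 * 0.94176453 * 0.60402594 - 0.9200 * 1.00000000 * 0.34096608 = 0.2153

Answer: Price = 0.2153


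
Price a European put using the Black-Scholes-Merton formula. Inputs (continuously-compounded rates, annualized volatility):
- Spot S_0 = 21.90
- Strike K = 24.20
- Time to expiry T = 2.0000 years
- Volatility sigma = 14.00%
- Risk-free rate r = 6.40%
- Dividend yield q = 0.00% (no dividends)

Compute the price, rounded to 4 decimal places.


d1 = (ln(S/K) + (r - q + 0.5*sigma^2) * T) / (sigma * sqrt(T)) = 0.24109313
d2 = d1 - sigma * sqrt(T) = 0.04310323
exp(-rT) = 0.87985338; exp(-qT) = 1.00000000
P = K * exp(-rT) * N(-d2) - S_0 * exp(-qT) * N(-d1)
N(-d1) = 0.40474147; N(-d2) = 0.48280962
P = 24.2000 * 0.87985338 * 0.48280962 - 21.9000 * 1.00000000 * 0.40474147 = 1.4164

Answer: Price = 1.4164


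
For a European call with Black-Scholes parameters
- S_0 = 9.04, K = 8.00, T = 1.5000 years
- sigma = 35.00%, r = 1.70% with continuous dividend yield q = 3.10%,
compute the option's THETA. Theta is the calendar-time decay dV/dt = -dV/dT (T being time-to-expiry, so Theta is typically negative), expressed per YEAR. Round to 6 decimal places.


Answer: Theta = -0.331634

Derivation:
d1 = 0.4504556412; d2 = 0.0217949362
phi(d1) = 0.3604530107; exp(-qT) = 0.9545645606; exp(-rT) = 0.9748223790
Theta = -S*exp(-qT)*phi(d1)*sigma/(2*sqrt(T)) - r*K*exp(-rT)*N(d2) + q*S*exp(-qT)*N(d1)
N(d1) = 0.6738090338; N(d2) = 0.5086942332; sqrt(T) = 1.2247448714
Term 1 = -9.0400 * 0.9545645606 * 0.3604530107 * 0.3500 / (2 * 1.2247448714) = -0.4444417138
Term 2 = -0.0170 * 8.0000 * 0.9748223790 * 0.5086942332 = -0.0674405671
Term 3 = 0.0310 * 9.0400 * 0.9545645606 * 0.6738090338 = 0.1802487494
Theta = -0.4444417138 + (-0.0674405671) + (0.1802487494) = -0.331634


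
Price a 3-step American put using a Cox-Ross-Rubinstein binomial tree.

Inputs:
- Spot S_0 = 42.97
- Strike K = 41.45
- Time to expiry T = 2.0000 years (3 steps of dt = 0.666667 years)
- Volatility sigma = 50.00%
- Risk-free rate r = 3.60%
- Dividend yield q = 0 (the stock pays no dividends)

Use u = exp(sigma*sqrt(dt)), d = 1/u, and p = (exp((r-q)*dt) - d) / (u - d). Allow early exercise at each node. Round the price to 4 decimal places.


Answer: Price = V(0,0) = 10.3534

Derivation:
dt = T/N = 0.666667
u = exp(sigma*sqrt(dt)) = 1.504181; d = 1/u = 0.664814
p = (exp((r-q)*dt) - d) / (u - d) = 0.428271
Discount per step: exp(-r*dt) = 0.976286
Stock lattice S(k, i) with i counting down-moves:
  k=0: S(0,0) = 42.9700
  k=1: S(1,0) = 64.6346; S(1,1) = 28.5670
  k=2: S(2,0) = 97.2222; S(2,1) = 42.9700; S(2,2) = 18.9918
  k=3: S(3,0) = 146.2397; S(3,1) = 64.6346; S(3,2) = 28.5670; S(3,3) = 12.6260
Terminal payoffs V(N, i) = max(K - S_T, 0):
  V(3,0) = 0.000000; V(3,1) = 0.000000; V(3,2) = 12.882951; V(3,3) = 28.824011
Backward induction: V(k, i) = exp(-r*dt) * [p * V(k+1, i) + (1-p) * V(k+1, i+1)]; then take max(V_cont, immediate exercise) for American.
  V(2,0) = exp(-r*dt) * [p*0.000000 + (1-p)*0.000000] = 0.000000; exercise = 0.000000; V(2,0) = max -> 0.000000
  V(2,1) = exp(-r*dt) * [p*0.000000 + (1-p)*12.882951] = 7.190887; exercise = 0.000000; V(2,1) = max -> 7.190887
  V(2,2) = exp(-r*dt) * [p*12.882951 + (1-p)*28.824011] = 21.475275; exercise = 22.458232; V(2,2) = max -> 22.458232
  V(1,0) = exp(-r*dt) * [p*0.000000 + (1-p)*7.190887] = 4.013743; exercise = 0.000000; V(1,0) = max -> 4.013743
  V(1,1) = exp(-r*dt) * [p*7.190887 + (1-p)*22.458232] = 15.542146; exercise = 12.882951; V(1,1) = max -> 15.542146
  V(0,0) = exp(-r*dt) * [p*4.013743 + (1-p)*15.542146] = 10.353377; exercise = 0.000000; V(0,0) = max -> 10.353377


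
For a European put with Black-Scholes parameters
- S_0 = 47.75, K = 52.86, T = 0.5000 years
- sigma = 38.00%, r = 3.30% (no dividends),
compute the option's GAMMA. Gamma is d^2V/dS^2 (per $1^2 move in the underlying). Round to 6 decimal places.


d1 = -0.1826116000; d2 = -0.4513121768
phi(d1) = 0.3923456642; exp(-qT) = 1.0000000000; exp(-rT) = 0.9836353794
Gamma = exp(-qT) * phi(d1) / (S * sigma * sqrt(T)) = 1.0000000000 * 0.3923456642 / (47.7500 * 0.3800 * 0.7071067812) = 0.030579

Answer: Gamma = 0.030579


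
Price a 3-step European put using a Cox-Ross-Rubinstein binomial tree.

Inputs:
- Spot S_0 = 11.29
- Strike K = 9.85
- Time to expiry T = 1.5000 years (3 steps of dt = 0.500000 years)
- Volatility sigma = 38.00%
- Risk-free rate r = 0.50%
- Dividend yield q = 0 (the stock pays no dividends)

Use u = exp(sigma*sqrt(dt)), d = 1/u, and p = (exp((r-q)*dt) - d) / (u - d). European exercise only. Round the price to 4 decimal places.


Answer: Price = V(0,0) = 1.3506

Derivation:
dt = T/N = 0.500000
u = exp(sigma*sqrt(dt)) = 1.308263; d = 1/u = 0.764372
p = (exp((r-q)*dt) - d) / (u - d) = 0.437828
Discount per step: exp(-r*dt) = 0.997503
Stock lattice S(k, i) with i counting down-moves:
  k=0: S(0,0) = 11.2900
  k=1: S(1,0) = 14.7703; S(1,1) = 8.6298
  k=2: S(2,0) = 19.3234; S(2,1) = 11.2900; S(2,2) = 6.5963
  k=3: S(3,0) = 25.2801; S(3,1) = 14.7703; S(3,2) = 8.6298; S(3,3) = 5.0421
Terminal payoffs V(N, i) = max(K - S_T, 0):
  V(3,0) = 0.000000; V(3,1) = 0.000000; V(3,2) = 1.220239; V(3,3) = 4.807935
Backward induction: V(k, i) = exp(-r*dt) * [p * V(k+1, i) + (1-p) * V(k+1, i+1)].
  V(2,0) = exp(-r*dt) * [p*0.000000 + (1-p)*0.000000] = 0.000000
  V(2,1) = exp(-r*dt) * [p*0.000000 + (1-p)*1.220239] = 0.684271
  V(2,2) = exp(-r*dt) * [p*1.220239 + (1-p)*4.807935] = 3.229057
  V(1,0) = exp(-r*dt) * [p*0.000000 + (1-p)*0.684271] = 0.383717
  V(1,1) = exp(-r*dt) * [p*0.684271 + (1-p)*3.229057] = 2.109597
  V(0,0) = exp(-r*dt) * [p*0.383717 + (1-p)*2.109597] = 1.350577


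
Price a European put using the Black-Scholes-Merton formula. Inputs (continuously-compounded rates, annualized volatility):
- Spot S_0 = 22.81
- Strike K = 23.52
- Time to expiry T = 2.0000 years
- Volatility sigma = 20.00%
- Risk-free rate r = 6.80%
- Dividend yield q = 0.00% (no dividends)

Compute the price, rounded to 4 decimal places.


Answer: Price = 1.4625

Derivation:
d1 = (ln(S/K) + (r - q + 0.5*sigma^2) * T) / (sigma * sqrt(T)) = 0.51388248
d2 = d1 - sigma * sqrt(T) = 0.23103976
exp(-rT) = 0.87284263; exp(-qT) = 1.00000000
P = K * exp(-rT) * N(-d2) - S_0 * exp(-qT) * N(-d1)
N(-d1) = 0.30366708; N(-d2) = 0.40864196
P = 23.5200 * 0.87284263 * 0.40864196 - 22.8100 * 1.00000000 * 0.30366708 = 1.4625


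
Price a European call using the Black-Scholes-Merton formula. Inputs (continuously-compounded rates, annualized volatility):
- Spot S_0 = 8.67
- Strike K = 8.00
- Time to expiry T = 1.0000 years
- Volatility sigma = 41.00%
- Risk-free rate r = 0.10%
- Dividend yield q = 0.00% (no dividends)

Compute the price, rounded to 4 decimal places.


Answer: Price = 1.7184

Derivation:
d1 = (ln(S/K) + (r - q + 0.5*sigma^2) * T) / (sigma * sqrt(T)) = 0.40360305
d2 = d1 - sigma * sqrt(T) = -0.00639695
exp(-rT) = 0.99900050; exp(-qT) = 1.00000000
C = S_0 * exp(-qT) * N(d1) - K * exp(-rT) * N(d2)
N(d1) = 0.65674768; N(d2) = 0.49744800
C = 8.6700 * 1.00000000 * 0.65674768 - 8.0000 * 0.99900050 * 0.49744800 = 1.7184


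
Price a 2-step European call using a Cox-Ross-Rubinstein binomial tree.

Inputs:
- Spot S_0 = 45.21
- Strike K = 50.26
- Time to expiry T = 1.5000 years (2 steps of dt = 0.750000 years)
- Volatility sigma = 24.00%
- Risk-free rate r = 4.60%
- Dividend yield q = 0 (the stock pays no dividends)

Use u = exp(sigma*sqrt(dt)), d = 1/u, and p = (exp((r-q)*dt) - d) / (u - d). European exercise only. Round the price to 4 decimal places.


dt = T/N = 0.750000
u = exp(sigma*sqrt(dt)) = 1.231024; d = 1/u = 0.812332
p = (exp((r-q)*dt) - d) / (u - d) = 0.532062
Discount per step: exp(-r*dt) = 0.966088
Stock lattice S(k, i) with i counting down-moves:
  k=0: S(0,0) = 45.2100
  k=1: S(1,0) = 55.6546; S(1,1) = 36.7255
  k=2: S(2,0) = 68.5121; S(2,1) = 45.2100; S(2,2) = 29.8333
Terminal payoffs V(N, i) = max(S_T - K, 0):
  V(2,0) = 18.252108; V(2,1) = 0.000000; V(2,2) = 0.000000
Backward induction: V(k, i) = exp(-r*dt) * [p * V(k+1, i) + (1-p) * V(k+1, i+1)].
  V(1,0) = exp(-r*dt) * [p*18.252108 + (1-p)*0.000000] = 9.381931
  V(1,1) = exp(-r*dt) * [p*0.000000 + (1-p)*0.000000] = 0.000000
  V(0,0) = exp(-r*dt) * [p*9.381931 + (1-p)*0.000000] = 4.822491

Answer: Price = V(0,0) = 4.8225


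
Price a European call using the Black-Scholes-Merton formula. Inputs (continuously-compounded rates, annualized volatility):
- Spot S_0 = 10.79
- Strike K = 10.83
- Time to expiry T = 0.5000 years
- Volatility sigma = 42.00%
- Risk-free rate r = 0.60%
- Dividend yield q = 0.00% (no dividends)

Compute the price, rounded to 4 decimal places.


Answer: Price = 1.2704

Derivation:
d1 = (ln(S/K) + (r - q + 0.5*sigma^2) * T) / (sigma * sqrt(T)) = 0.14613445
d2 = d1 - sigma * sqrt(T) = -0.15085040
exp(-rT) = 0.99700450; exp(-qT) = 1.00000000
C = S_0 * exp(-qT) * N(d1) - K * exp(-rT) * N(d2)
N(d1) = 0.55809238; N(d2) = 0.44004687
C = 10.7900 * 1.00000000 * 0.55809238 - 10.8300 * 0.99700450 * 0.44004687 = 1.2704


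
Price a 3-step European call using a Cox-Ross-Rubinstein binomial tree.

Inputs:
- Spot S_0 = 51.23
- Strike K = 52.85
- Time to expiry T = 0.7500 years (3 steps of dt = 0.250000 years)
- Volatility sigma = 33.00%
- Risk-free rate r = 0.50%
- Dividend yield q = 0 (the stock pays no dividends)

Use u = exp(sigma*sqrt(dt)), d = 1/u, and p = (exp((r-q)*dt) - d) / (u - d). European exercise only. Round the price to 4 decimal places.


Answer: Price = V(0,0) = 5.6789

Derivation:
dt = T/N = 0.250000
u = exp(sigma*sqrt(dt)) = 1.179393; d = 1/u = 0.847894
p = (exp((r-q)*dt) - d) / (u - d) = 0.462616
Discount per step: exp(-r*dt) = 0.998751
Stock lattice S(k, i) with i counting down-moves:
  k=0: S(0,0) = 51.2300
  k=1: S(1,0) = 60.4203; S(1,1) = 43.4376
  k=2: S(2,0) = 71.2593; S(2,1) = 51.2300; S(2,2) = 36.8305
  k=3: S(3,0) = 84.0427; S(3,1) = 60.4203; S(3,2) = 43.4376; S(3,3) = 31.2283
Terminal payoffs V(N, i) = max(S_T - K, 0):
  V(3,0) = 31.192725; V(3,1) = 7.570309; V(3,2) = 0.000000; V(3,3) = 0.000000
Backward induction: V(k, i) = exp(-r*dt) * [p * V(k+1, i) + (1-p) * V(k+1, i+1)].
  V(2,0) = exp(-r*dt) * [p*31.192725 + (1-p)*7.570309] = 18.475318
  V(2,1) = exp(-r*dt) * [p*7.570309 + (1-p)*0.000000] = 3.497775
  V(2,2) = exp(-r*dt) * [p*0.000000 + (1-p)*0.000000] = 0.000000
  V(1,0) = exp(-r*dt) * [p*18.475318 + (1-p)*3.497775] = 10.413607
  V(1,1) = exp(-r*dt) * [p*3.497775 + (1-p)*0.000000] = 1.616107
  V(0,0) = exp(-r*dt) * [p*10.413607 + (1-p)*1.616107] = 5.678872


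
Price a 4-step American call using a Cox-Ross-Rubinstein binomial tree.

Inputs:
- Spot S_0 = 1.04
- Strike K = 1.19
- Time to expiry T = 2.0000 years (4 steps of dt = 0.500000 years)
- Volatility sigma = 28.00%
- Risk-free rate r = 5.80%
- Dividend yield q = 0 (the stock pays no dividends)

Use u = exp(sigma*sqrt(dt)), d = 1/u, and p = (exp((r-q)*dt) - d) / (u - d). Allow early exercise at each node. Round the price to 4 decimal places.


Answer: Price = V(0,0) = 0.1613

Derivation:
dt = T/N = 0.500000
u = exp(sigma*sqrt(dt)) = 1.218950; d = 1/u = 0.820378
p = (exp((r-q)*dt) - d) / (u - d) = 0.524489
Discount per step: exp(-r*dt) = 0.971416
Stock lattice S(k, i) with i counting down-moves:
  k=0: S(0,0) = 1.0400
  k=1: S(1,0) = 1.2677; S(1,1) = 0.8532
  k=2: S(2,0) = 1.5453; S(2,1) = 1.0400; S(2,2) = 0.6999
  k=3: S(3,0) = 1.8836; S(3,1) = 1.2677; S(3,2) = 0.8532; S(3,3) = 0.5742
  k=4: S(4,0) = 2.2960; S(4,1) = 1.5453; S(4,2) = 1.0400; S(4,3) = 0.6999; S(4,4) = 0.4711
Terminal payoffs V(N, i) = max(S_T - K, 0):
  V(4,0) = 1.106027; V(4,1) = 0.355273; V(4,2) = 0.000000; V(4,3) = 0.000000; V(4,4) = 0.000000
Backward induction: V(k, i) = exp(-r*dt) * [p * V(k+1, i) + (1-p) * V(k+1, i+1)]; then take max(V_cont, immediate exercise) for American.
  V(3,0) = exp(-r*dt) * [p*1.106027 + (1-p)*0.355273] = 0.727625; exercise = 0.693610; V(3,0) = max -> 0.727625
  V(3,1) = exp(-r*dt) * [p*0.355273 + (1-p)*0.000000] = 0.181010; exercise = 0.077708; V(3,1) = max -> 0.181010
  V(3,2) = exp(-r*dt) * [p*0.000000 + (1-p)*0.000000] = 0.000000; exercise = 0.000000; V(3,2) = max -> 0.000000
  V(3,3) = exp(-r*dt) * [p*0.000000 + (1-p)*0.000000] = 0.000000; exercise = 0.000000; V(3,3) = max -> 0.000000
  V(2,0) = exp(-r*dt) * [p*0.727625 + (1-p)*0.181010] = 0.454335; exercise = 0.355273; V(2,0) = max -> 0.454335
  V(2,1) = exp(-r*dt) * [p*0.181010 + (1-p)*0.000000] = 0.092224; exercise = 0.000000; V(2,1) = max -> 0.092224
  V(2,2) = exp(-r*dt) * [p*0.000000 + (1-p)*0.000000] = 0.000000; exercise = 0.000000; V(2,2) = max -> 0.000000
  V(1,0) = exp(-r*dt) * [p*0.454335 + (1-p)*0.092224] = 0.274082; exercise = 0.077708; V(1,0) = max -> 0.274082
  V(1,1) = exp(-r*dt) * [p*0.092224 + (1-p)*0.000000] = 0.046988; exercise = 0.000000; V(1,1) = max -> 0.046988
  V(0,0) = exp(-r*dt) * [p*0.274082 + (1-p)*0.046988] = 0.161349; exercise = 0.000000; V(0,0) = max -> 0.161349


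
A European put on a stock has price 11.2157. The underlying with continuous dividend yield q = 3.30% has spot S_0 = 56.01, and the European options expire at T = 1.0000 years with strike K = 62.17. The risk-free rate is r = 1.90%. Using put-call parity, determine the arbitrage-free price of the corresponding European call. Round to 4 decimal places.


Answer: Call price = 4.4076

Derivation:
Put-call parity: C - P = S_0 * exp(-qT) - K * exp(-rT).
S_0 * exp(-qT) = 56.0100 * 0.96753856 = 54.19183472
K * exp(-rT) = 62.1700 * 0.98117936 = 60.99992095
C = P + S*exp(-qT) - K*exp(-rT)
C = 11.2157 + 54.19183472 - 60.99992095 = 4.4076


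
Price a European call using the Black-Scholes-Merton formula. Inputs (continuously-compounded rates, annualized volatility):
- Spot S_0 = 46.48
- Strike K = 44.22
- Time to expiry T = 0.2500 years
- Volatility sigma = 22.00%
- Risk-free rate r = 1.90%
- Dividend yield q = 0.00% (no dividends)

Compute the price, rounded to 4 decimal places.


d1 = (ln(S/K) + (r - q + 0.5*sigma^2) * T) / (sigma * sqrt(T)) = 0.55131761
d2 = d1 - sigma * sqrt(T) = 0.44131761
exp(-rT) = 0.99526126; exp(-qT) = 1.00000000
C = S_0 * exp(-qT) * N(d1) - K * exp(-rT) * N(d2)
N(d1) = 0.70929202; N(d2) = 0.67050846
C = 46.4800 * 1.00000000 * 0.70929202 - 44.2200 * 0.99526126 * 0.67050846 = 3.4585

Answer: Price = 3.4585


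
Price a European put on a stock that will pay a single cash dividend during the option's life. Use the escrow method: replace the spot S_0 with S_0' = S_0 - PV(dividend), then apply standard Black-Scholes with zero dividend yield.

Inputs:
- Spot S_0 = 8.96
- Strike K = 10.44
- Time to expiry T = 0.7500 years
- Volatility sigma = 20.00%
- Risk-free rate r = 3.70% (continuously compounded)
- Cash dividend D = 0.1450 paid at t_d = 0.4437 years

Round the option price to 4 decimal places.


Answer: Price = 1.5283

Derivation:
PV(D) = D * exp(-r * t_d) = 0.1450 * 0.98371712 = 0.14263898
S_0' = S_0 - PV(D) = 8.9600 - 0.14263898 = 8.81736102
d1 = (ln(S_0'/K) + (r + sigma^2/2)*T) / (sigma*sqrt(T)) = -0.72845416
d2 = d1 - sigma*sqrt(T) = -0.90165924
exp(-rT) = 0.97263149
N(-d1) = 0.76683219; N(-d2) = 0.81638104
P = K * exp(-rT) * N(-d2) - S_0' * N(-d1) = 10.4400 * 0.97263149 * 0.81638104 - 8.81736102 * 0.76683219 = 1.5283


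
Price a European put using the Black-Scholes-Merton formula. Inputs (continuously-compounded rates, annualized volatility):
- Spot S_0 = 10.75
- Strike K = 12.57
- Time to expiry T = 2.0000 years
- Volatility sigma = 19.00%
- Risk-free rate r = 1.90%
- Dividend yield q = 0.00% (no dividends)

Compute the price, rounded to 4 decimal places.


Answer: Price = 2.0126

Derivation:
d1 = (ln(S/K) + (r - q + 0.5*sigma^2) * T) / (sigma * sqrt(T)) = -0.30631593
d2 = d1 - sigma * sqrt(T) = -0.57501651
exp(-rT) = 0.96271294; exp(-qT) = 1.00000000
P = K * exp(-rT) * N(-d2) - S_0 * exp(-qT) * N(-d1)
N(-d1) = 0.62031795; N(-d2) = 0.71735993
P = 12.5700 * 0.96271294 * 0.71735993 - 10.7500 * 1.00000000 * 0.62031795 = 2.0126


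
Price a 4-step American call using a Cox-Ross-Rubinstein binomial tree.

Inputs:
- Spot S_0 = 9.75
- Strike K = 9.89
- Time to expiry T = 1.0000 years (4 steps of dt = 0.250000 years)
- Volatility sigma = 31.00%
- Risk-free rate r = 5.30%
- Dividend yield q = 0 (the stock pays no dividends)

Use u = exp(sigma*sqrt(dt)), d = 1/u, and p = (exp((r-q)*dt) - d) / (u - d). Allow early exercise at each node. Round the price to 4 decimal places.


dt = T/N = 0.250000
u = exp(sigma*sqrt(dt)) = 1.167658; d = 1/u = 0.856415
p = (exp((r-q)*dt) - d) / (u - d) = 0.504182
Discount per step: exp(-r*dt) = 0.986837
Stock lattice S(k, i) with i counting down-moves:
  k=0: S(0,0) = 9.7500
  k=1: S(1,0) = 11.3847; S(1,1) = 8.3500
  k=2: S(2,0) = 13.2934; S(2,1) = 9.7500; S(2,2) = 7.1511
  k=3: S(3,0) = 15.5221; S(3,1) = 11.3847; S(3,2) = 8.3500; S(3,3) = 6.1243
  k=4: S(4,0) = 18.1245; S(4,1) = 13.2934; S(4,2) = 9.7500; S(4,3) = 7.1511; S(4,4) = 5.2450
Terminal payoffs V(N, i) = max(S_T - K, 0):
  V(4,0) = 8.234548; V(4,1) = 3.403395; V(4,2) = 0.000000; V(4,3) = 0.000000; V(4,4) = 0.000000
Backward induction: V(k, i) = exp(-r*dt) * [p * V(k+1, i) + (1-p) * V(k+1, i+1)]; then take max(V_cont, immediate exercise) for American.
  V(3,0) = exp(-r*dt) * [p*8.234548 + (1-p)*3.403395] = 5.762317; exercise = 5.632138; V(3,0) = max -> 5.762317
  V(3,1) = exp(-r*dt) * [p*3.403395 + (1-p)*0.000000] = 1.693344; exercise = 1.494665; V(3,1) = max -> 1.693344
  V(3,2) = exp(-r*dt) * [p*0.000000 + (1-p)*0.000000] = 0.000000; exercise = 0.000000; V(3,2) = max -> 0.000000
  V(3,3) = exp(-r*dt) * [p*0.000000 + (1-p)*0.000000] = 0.000000; exercise = 0.000000; V(3,3) = max -> 0.000000
  V(2,0) = exp(-r*dt) * [p*5.762317 + (1-p)*1.693344] = 3.695555; exercise = 3.403395; V(2,0) = max -> 3.695555
  V(2,1) = exp(-r*dt) * [p*1.693344 + (1-p)*0.000000] = 0.842516; exercise = 0.000000; V(2,1) = max -> 0.842516
  V(2,2) = exp(-r*dt) * [p*0.000000 + (1-p)*0.000000] = 0.000000; exercise = 0.000000; V(2,2) = max -> 0.000000
  V(1,0) = exp(-r*dt) * [p*3.695555 + (1-p)*0.842516] = 2.250943; exercise = 1.494665; V(1,0) = max -> 2.250943
  V(1,1) = exp(-r*dt) * [p*0.842516 + (1-p)*0.000000] = 0.419190; exercise = 0.000000; V(1,1) = max -> 0.419190
  V(0,0) = exp(-r*dt) * [p*2.250943 + (1-p)*0.419190] = 1.325053; exercise = 0.000000; V(0,0) = max -> 1.325053

Answer: Price = V(0,0) = 1.3251


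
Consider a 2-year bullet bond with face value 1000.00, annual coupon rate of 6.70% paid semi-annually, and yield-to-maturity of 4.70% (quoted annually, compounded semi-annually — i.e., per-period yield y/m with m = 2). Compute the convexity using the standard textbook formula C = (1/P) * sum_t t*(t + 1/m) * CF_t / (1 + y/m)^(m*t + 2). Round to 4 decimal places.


Coupon per period c = face * coupon_rate / m = 33.500000
Periods per year m = 2; per-period yield y/m = 0.023500
Number of cashflows N = 4
Cashflows (t years, CF_t, discount factor 1/(1+y/m)^(m*t), PV):
  t = 0.5000: CF_t = 33.500000, DF = 0.977040, PV = 32.730826
  t = 1.0000: CF_t = 33.500000, DF = 0.954606, PV = 31.979312
  t = 1.5000: CF_t = 33.500000, DF = 0.932688, PV = 31.245053
  t = 2.0000: CF_t = 1033.500000, DF = 0.911273, PV = 941.800882
Price P = sum_t PV_t = 1037.756073
Convexity numerator sum_t t*(t + 1/m) * CF_t / (1+y/m)^(m*t + 2):
  t = 0.5000: term = 15.622527
  t = 1.0000: term = 45.791480
  t = 1.5000: term = 89.480175
  t = 2.0000: term = 4495.245379
Convexity = (1/P) * sum = 4646.139561 / 1037.756073 = 4.477102

Answer: Convexity = 4.4771


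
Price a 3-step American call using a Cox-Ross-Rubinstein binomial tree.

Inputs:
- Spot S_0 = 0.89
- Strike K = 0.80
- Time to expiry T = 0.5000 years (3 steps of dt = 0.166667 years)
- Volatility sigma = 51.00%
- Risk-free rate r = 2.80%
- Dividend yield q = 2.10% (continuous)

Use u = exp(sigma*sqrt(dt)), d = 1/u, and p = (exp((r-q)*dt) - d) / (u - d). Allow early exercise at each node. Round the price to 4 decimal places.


Answer: Price = V(0,0) = 0.1759

Derivation:
dt = T/N = 0.166667
u = exp(sigma*sqrt(dt)) = 1.231468; d = 1/u = 0.812039
p = (exp((r-q)*dt) - d) / (u - d) = 0.450919
Discount per step: exp(-r*dt) = 0.995344
Stock lattice S(k, i) with i counting down-moves:
  k=0: S(0,0) = 0.8900
  k=1: S(1,0) = 1.0960; S(1,1) = 0.7227
  k=2: S(2,0) = 1.3497; S(2,1) = 0.8900; S(2,2) = 0.5869
  k=3: S(3,0) = 1.6621; S(3,1) = 1.0960; S(3,2) = 0.7227; S(3,3) = 0.4766
Terminal payoffs V(N, i) = max(S_T - K, 0):
  V(3,0) = 0.862107; V(3,1) = 0.296006; V(3,2) = 0.000000; V(3,3) = 0.000000
Backward induction: V(k, i) = exp(-r*dt) * [p * V(k+1, i) + (1-p) * V(k+1, i+1)]; then take max(V_cont, immediate exercise) for American.
  V(2,0) = exp(-r*dt) * [p*0.862107 + (1-p)*0.296006] = 0.548705; exercise = 0.549696; V(2,0) = max -> 0.549696
  V(2,1) = exp(-r*dt) * [p*0.296006 + (1-p)*0.000000] = 0.132853; exercise = 0.090000; V(2,1) = max -> 0.132853
  V(2,2) = exp(-r*dt) * [p*0.000000 + (1-p)*0.000000] = 0.000000; exercise = 0.000000; V(2,2) = max -> 0.000000
  V(1,0) = exp(-r*dt) * [p*0.549696 + (1-p)*0.132853] = 0.319322; exercise = 0.296006; V(1,0) = max -> 0.319322
  V(1,1) = exp(-r*dt) * [p*0.132853 + (1-p)*0.000000] = 0.059627; exercise = 0.000000; V(1,1) = max -> 0.059627
  V(0,0) = exp(-r*dt) * [p*0.319322 + (1-p)*0.059627] = 0.175906; exercise = 0.090000; V(0,0) = max -> 0.175906


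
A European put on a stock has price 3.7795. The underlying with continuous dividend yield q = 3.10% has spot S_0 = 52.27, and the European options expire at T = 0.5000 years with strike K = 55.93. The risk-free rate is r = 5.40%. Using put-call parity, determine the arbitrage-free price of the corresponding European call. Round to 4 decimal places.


Answer: Call price = 0.8055

Derivation:
Put-call parity: C - P = S_0 * exp(-qT) - K * exp(-rT).
S_0 * exp(-qT) = 52.2700 * 0.98461951 = 51.46606162
K * exp(-rT) = 55.9300 * 0.97336124 = 54.44009424
C = P + S*exp(-qT) - K*exp(-rT)
C = 3.7795 + 51.46606162 - 54.44009424 = 0.8055


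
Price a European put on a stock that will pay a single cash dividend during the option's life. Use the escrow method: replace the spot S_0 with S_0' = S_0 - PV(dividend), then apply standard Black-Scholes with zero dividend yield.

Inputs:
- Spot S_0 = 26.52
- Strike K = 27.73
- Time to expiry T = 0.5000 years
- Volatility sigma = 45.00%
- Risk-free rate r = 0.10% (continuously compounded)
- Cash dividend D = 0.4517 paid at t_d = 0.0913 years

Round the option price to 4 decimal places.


Answer: Price = 4.2856

Derivation:
PV(D) = D * exp(-r * t_d) = 0.4517 * 0.99990870 = 0.45165876
S_0' = S_0 - PV(D) = 26.5200 - 0.45165876 = 26.06834124
d1 = (ln(S_0'/K) + (r + sigma^2/2)*T) / (sigma*sqrt(T)) = -0.03352711
d2 = d1 - sigma*sqrt(T) = -0.35172516
exp(-rT) = 0.99950012
N(-d1) = 0.51337288; N(-d2) = 0.63747781
P = K * exp(-rT) * N(-d2) - S_0' * N(-d1) = 27.7300 * 0.99950012 * 0.63747781 - 26.06834124 * 0.51337288 = 4.2856


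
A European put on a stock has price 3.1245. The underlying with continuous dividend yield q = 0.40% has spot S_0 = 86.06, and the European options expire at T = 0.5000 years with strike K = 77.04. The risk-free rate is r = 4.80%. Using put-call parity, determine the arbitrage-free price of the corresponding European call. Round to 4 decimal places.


Answer: Call price = 13.7995

Derivation:
Put-call parity: C - P = S_0 * exp(-qT) - K * exp(-rT).
S_0 * exp(-qT) = 86.0600 * 0.99800200 = 85.88805201
K * exp(-rT) = 77.0400 * 0.97628571 = 75.21305108
C = P + S*exp(-qT) - K*exp(-rT)
C = 3.1245 + 85.88805201 - 75.21305108 = 13.7995


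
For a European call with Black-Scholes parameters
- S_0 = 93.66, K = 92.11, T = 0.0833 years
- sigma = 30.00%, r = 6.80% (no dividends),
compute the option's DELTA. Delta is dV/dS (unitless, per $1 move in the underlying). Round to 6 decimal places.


Answer: Delta = 0.618462

Derivation:
d1 = 0.3014439337; d2 = 0.2148587156
phi(d1) = 0.3812222442; exp(-qT) = 1.0000000000; exp(-rT) = 0.9943516125
N(d1) = 0.6184620015
Delta = exp(-qT) * N(d1) = 1.0000000000 * 0.6184620015 = 0.618462


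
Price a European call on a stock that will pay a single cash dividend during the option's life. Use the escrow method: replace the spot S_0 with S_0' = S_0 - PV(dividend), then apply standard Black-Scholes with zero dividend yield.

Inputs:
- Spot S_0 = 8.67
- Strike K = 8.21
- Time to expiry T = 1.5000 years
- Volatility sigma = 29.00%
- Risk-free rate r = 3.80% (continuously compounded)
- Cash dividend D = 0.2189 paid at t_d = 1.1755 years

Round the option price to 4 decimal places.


PV(D) = D * exp(-r * t_d) = 0.2189 * 0.95631397 = 0.20933713
S_0' = S_0 - PV(D) = 8.6700 - 0.20933713 = 8.46066287
d1 = (ln(S_0'/K) + (r + sigma^2/2)*T) / (sigma*sqrt(T)) = 0.42274702
d2 = d1 - sigma*sqrt(T) = 0.06757101
exp(-rT) = 0.94459407
N(d1) = 0.66376008; N(d2) = 0.52693643
C = S_0' * N(d1) - K * exp(-rT) * N(d2) = 8.46066287 * 0.66376008 - 8.2100 * 0.94459407 * 0.52693643 = 1.5294

Answer: Price = 1.5294


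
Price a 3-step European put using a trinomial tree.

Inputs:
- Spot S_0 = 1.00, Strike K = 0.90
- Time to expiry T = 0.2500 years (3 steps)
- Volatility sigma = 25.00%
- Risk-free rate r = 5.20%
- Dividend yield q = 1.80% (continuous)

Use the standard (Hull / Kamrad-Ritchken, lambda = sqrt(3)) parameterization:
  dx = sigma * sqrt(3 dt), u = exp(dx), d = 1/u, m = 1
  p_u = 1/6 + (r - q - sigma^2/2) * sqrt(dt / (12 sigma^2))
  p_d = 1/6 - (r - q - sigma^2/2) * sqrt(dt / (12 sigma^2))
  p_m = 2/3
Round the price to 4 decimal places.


dt = T/N = 0.083333; dx = sigma*sqrt(3*dt) = 0.125000
u = exp(dx) = 1.133148; d = 1/u = 0.882497
p_u = 0.167583, p_m = 0.666667, p_d = 0.165750
Discount per step: exp(-r*dt) = 0.995676
Stock lattice S(k, j) with j the centered position index:
  k=0: S(0,+0) = 1.0000
  k=1: S(1,-1) = 0.8825; S(1,+0) = 1.0000; S(1,+1) = 1.1331
  k=2: S(2,-2) = 0.7788; S(2,-1) = 0.8825; S(2,+0) = 1.0000; S(2,+1) = 1.1331; S(2,+2) = 1.2840
  k=3: S(3,-3) = 0.6873; S(3,-2) = 0.7788; S(3,-1) = 0.8825; S(3,+0) = 1.0000; S(3,+1) = 1.1331; S(3,+2) = 1.2840; S(3,+3) = 1.4550
Terminal payoffs V(N, j) = max(K - S_T, 0):
  V(3,-3) = 0.212711; V(3,-2) = 0.121199; V(3,-1) = 0.017503; V(3,+0) = 0.000000; V(3,+1) = 0.000000; V(3,+2) = 0.000000; V(3,+3) = 0.000000
Backward induction: V(k, j) = exp(-r*dt) * [p_u * V(k+1, j+1) + p_m * V(k+1, j) + p_d * V(k+1, j-1)]
  V(2,-2) = exp(-r*dt) * [p_u*0.017503 + p_m*0.121199 + p_d*0.212711] = 0.118475
  V(2,-1) = exp(-r*dt) * [p_u*0.000000 + p_m*0.017503 + p_d*0.121199] = 0.031620
  V(2,+0) = exp(-r*dt) * [p_u*0.000000 + p_m*0.000000 + p_d*0.017503] = 0.002889
  V(2,+1) = exp(-r*dt) * [p_u*0.000000 + p_m*0.000000 + p_d*0.000000] = 0.000000
  V(2,+2) = exp(-r*dt) * [p_u*0.000000 + p_m*0.000000 + p_d*0.000000] = 0.000000
  V(1,-1) = exp(-r*dt) * [p_u*0.002889 + p_m*0.031620 + p_d*0.118475] = 0.041023
  V(1,+0) = exp(-r*dt) * [p_u*0.000000 + p_m*0.002889 + p_d*0.031620] = 0.007136
  V(1,+1) = exp(-r*dt) * [p_u*0.000000 + p_m*0.000000 + p_d*0.002889] = 0.000477
  V(0,+0) = exp(-r*dt) * [p_u*0.000477 + p_m*0.007136 + p_d*0.041023] = 0.011586

Answer: Price = V(0,0) = 0.0116


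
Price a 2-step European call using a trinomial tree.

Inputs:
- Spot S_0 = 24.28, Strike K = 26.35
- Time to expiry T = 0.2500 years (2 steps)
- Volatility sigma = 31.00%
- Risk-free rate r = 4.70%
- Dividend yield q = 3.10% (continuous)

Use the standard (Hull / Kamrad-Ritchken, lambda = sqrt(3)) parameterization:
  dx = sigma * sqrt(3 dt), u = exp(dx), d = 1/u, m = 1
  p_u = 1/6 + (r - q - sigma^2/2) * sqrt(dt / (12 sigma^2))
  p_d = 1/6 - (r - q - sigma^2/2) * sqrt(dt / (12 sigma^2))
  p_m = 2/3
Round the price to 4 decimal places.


dt = T/N = 0.125000; dx = sigma*sqrt(3*dt) = 0.189835
u = exp(dx) = 1.209051; d = 1/u = 0.827095
p_u = 0.156115, p_m = 0.666667, p_d = 0.177219
Discount per step: exp(-r*dt) = 0.994142
Stock lattice S(k, j) with j the centered position index:
  k=0: S(0,+0) = 24.2800
  k=1: S(1,-1) = 20.0819; S(1,+0) = 24.2800; S(1,+1) = 29.3557
  k=2: S(2,-2) = 16.6096; S(2,-1) = 20.0819; S(2,+0) = 24.2800; S(2,+1) = 29.3557; S(2,+2) = 35.4926
Terminal payoffs V(N, j) = max(S_T - K, 0):
  V(2,-2) = 0.000000; V(2,-1) = 0.000000; V(2,+0) = 0.000000; V(2,+1) = 3.005749; V(2,+2) = 9.142588
Backward induction: V(k, j) = exp(-r*dt) * [p_u * V(k+1, j+1) + p_m * V(k+1, j) + p_d * V(k+1, j-1)]
  V(1,-1) = exp(-r*dt) * [p_u*0.000000 + p_m*0.000000 + p_d*0.000000] = 0.000000
  V(1,+0) = exp(-r*dt) * [p_u*3.005749 + p_m*0.000000 + p_d*0.000000] = 0.466493
  V(1,+1) = exp(-r*dt) * [p_u*9.142588 + p_m*3.005749 + p_d*0.000000] = 3.411027
  V(0,+0) = exp(-r*dt) * [p_u*3.411027 + p_m*0.466493 + p_d*0.000000] = 0.838566

Answer: Price = V(0,0) = 0.8386


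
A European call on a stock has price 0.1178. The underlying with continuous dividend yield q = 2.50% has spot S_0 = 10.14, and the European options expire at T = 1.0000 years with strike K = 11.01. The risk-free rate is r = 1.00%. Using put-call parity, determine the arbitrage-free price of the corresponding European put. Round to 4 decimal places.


Put-call parity: C - P = S_0 * exp(-qT) - K * exp(-rT).
S_0 * exp(-qT) = 10.1400 * 0.97530991 = 9.88964251
K * exp(-rT) = 11.0100 * 0.99004983 = 10.90044867
P = C - S*exp(-qT) + K*exp(-rT)
P = 0.1178 - 9.88964251 + 10.90044867 = 1.1286

Answer: Put price = 1.1286


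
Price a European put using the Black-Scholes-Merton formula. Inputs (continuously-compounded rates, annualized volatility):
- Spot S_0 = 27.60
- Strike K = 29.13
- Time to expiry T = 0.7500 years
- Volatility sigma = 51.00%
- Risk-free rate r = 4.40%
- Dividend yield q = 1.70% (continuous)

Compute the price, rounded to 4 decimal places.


Answer: Price = 5.3253

Derivation:
d1 = (ln(S/K) + (r - q + 0.5*sigma^2) * T) / (sigma * sqrt(T)) = 0.14452934
d2 = d1 - sigma * sqrt(T) = -0.29714361
exp(-rT) = 0.96753856; exp(-qT) = 0.98733094
P = K * exp(-rT) * N(-d2) - S_0 * exp(-qT) * N(-d1)
N(-d1) = 0.44254124; N(-d2) = 0.61682157
P = 29.1300 * 0.96753856 * 0.61682157 - 27.6000 * 0.98733094 * 0.44254124 = 5.3253


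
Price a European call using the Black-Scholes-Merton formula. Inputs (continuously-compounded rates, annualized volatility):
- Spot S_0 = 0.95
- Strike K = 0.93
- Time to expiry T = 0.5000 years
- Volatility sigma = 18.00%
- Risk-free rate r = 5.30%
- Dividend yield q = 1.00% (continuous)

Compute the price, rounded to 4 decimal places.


d1 = (ln(S/K) + (r - q + 0.5*sigma^2) * T) / (sigma * sqrt(T)) = 0.39973059
d2 = d1 - sigma * sqrt(T) = 0.27245137
exp(-rT) = 0.97384804; exp(-qT) = 0.99501248
C = S_0 * exp(-qT) * N(d1) - K * exp(-rT) * N(d2)
N(d1) = 0.65532252; N(d2) = 0.60736251
C = 0.9500 * 0.99501248 * 0.65532252 - 0.9300 * 0.97384804 * 0.60736251 = 0.0694

Answer: Price = 0.0694


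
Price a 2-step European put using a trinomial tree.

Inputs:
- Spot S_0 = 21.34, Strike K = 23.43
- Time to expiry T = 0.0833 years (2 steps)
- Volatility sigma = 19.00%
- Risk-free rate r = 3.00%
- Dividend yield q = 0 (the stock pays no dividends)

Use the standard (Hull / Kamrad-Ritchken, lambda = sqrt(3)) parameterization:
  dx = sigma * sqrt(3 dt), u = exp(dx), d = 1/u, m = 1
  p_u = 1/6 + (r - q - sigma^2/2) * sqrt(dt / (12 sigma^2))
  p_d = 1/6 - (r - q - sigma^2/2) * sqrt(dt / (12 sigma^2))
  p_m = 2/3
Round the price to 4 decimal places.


Answer: Price = V(0,0) = 2.0598

Derivation:
dt = T/N = 0.041650; dx = sigma*sqrt(3*dt) = 0.067162
u = exp(dx) = 1.069468; d = 1/u = 0.935044
p_u = 0.170372, p_m = 0.666667, p_d = 0.162961
Discount per step: exp(-r*dt) = 0.998751
Stock lattice S(k, j) with j the centered position index:
  k=0: S(0,+0) = 21.3400
  k=1: S(1,-1) = 19.9538; S(1,+0) = 21.3400; S(1,+1) = 22.8225
  k=2: S(2,-2) = 18.6577; S(2,-1) = 19.9538; S(2,+0) = 21.3400; S(2,+1) = 22.8225; S(2,+2) = 24.4079
Terminal payoffs V(N, j) = max(K - S_T, 0):
  V(2,-2) = 4.772283; V(2,-1) = 3.476161; V(2,+0) = 2.090000; V(2,+1) = 0.607544; V(2,+2) = 0.000000
Backward induction: V(k, j) = exp(-r*dt) * [p_u * V(k+1, j+1) + p_m * V(k+1, j) + p_d * V(k+1, j-1)]
  V(1,-1) = exp(-r*dt) * [p_u*2.090000 + p_m*3.476161 + p_d*4.772283] = 3.446906
  V(1,+0) = exp(-r*dt) * [p_u*0.607544 + p_m*2.090000 + p_d*3.476161] = 2.060745
  V(1,+1) = exp(-r*dt) * [p_u*0.000000 + p_m*0.607544 + p_d*2.090000] = 0.744688
  V(0,+0) = exp(-r*dt) * [p_u*0.744688 + p_m*2.060745 + p_d*3.446906] = 2.059841


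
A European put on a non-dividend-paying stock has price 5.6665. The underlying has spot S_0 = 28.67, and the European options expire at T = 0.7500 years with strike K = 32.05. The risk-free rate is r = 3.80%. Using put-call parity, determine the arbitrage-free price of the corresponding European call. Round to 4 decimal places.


Answer: Call price = 3.1870

Derivation:
Put-call parity: C - P = S_0 * exp(-qT) - K * exp(-rT).
S_0 * exp(-qT) = 28.6700 * 1.00000000 = 28.67000000
K * exp(-rT) = 32.0500 * 0.97190229 = 31.14946853
C = P + S*exp(-qT) - K*exp(-rT)
C = 5.6665 + 28.67000000 - 31.14946853 = 3.1870


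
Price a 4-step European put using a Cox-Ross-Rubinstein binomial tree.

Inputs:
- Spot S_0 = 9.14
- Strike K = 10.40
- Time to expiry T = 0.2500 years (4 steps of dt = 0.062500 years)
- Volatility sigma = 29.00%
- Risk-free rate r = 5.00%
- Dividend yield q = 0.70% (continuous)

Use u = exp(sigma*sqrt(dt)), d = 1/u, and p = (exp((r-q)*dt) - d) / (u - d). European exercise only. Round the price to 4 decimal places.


Answer: Price = V(0,0) = 1.3003

Derivation:
dt = T/N = 0.062500
u = exp(sigma*sqrt(dt)) = 1.075193; d = 1/u = 0.930066
p = (exp((r-q)*dt) - d) / (u - d) = 0.500426
Discount per step: exp(-r*dt) = 0.996880
Stock lattice S(k, i) with i counting down-moves:
  k=0: S(0,0) = 9.1400
  k=1: S(1,0) = 9.8273; S(1,1) = 8.5008
  k=2: S(2,0) = 10.5662; S(2,1) = 9.1400; S(2,2) = 7.9063
  k=3: S(3,0) = 11.3607; S(3,1) = 9.8273; S(3,2) = 8.5008; S(3,3) = 7.3534
  k=4: S(4,0) = 12.2149; S(4,1) = 10.5662; S(4,2) = 9.1400; S(4,3) = 7.9063; S(4,4) = 6.8391
Terminal payoffs V(N, i) = max(K - S_T, 0):
  V(4,0) = 0.000000; V(4,1) = 0.000000; V(4,2) = 1.260000; V(4,3) = 2.493696; V(4,4) = 3.560871
Backward induction: V(k, i) = exp(-r*dt) * [p * V(k+1, i) + (1-p) * V(k+1, i+1)].
  V(3,0) = exp(-r*dt) * [p*0.000000 + (1-p)*0.000000] = 0.000000
  V(3,1) = exp(-r*dt) * [p*0.000000 + (1-p)*1.260000] = 0.627499
  V(3,2) = exp(-r*dt) * [p*1.260000 + (1-p)*2.493696] = 1.870468
  V(3,3) = exp(-r*dt) * [p*2.493696 + (1-p)*3.560871] = 3.017385
  V(2,0) = exp(-r*dt) * [p*0.000000 + (1-p)*0.627499] = 0.312504
  V(2,1) = exp(-r*dt) * [p*0.627499 + (1-p)*1.870468] = 1.244559
  V(2,2) = exp(-r*dt) * [p*1.870468 + (1-p)*3.017385] = 2.435814
  V(1,0) = exp(-r*dt) * [p*0.312504 + (1-p)*1.244559] = 0.775706
  V(1,1) = exp(-r*dt) * [p*1.244559 + (1-p)*2.435814] = 1.833939
  V(0,0) = exp(-r*dt) * [p*0.775706 + (1-p)*1.833939] = 1.300302
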